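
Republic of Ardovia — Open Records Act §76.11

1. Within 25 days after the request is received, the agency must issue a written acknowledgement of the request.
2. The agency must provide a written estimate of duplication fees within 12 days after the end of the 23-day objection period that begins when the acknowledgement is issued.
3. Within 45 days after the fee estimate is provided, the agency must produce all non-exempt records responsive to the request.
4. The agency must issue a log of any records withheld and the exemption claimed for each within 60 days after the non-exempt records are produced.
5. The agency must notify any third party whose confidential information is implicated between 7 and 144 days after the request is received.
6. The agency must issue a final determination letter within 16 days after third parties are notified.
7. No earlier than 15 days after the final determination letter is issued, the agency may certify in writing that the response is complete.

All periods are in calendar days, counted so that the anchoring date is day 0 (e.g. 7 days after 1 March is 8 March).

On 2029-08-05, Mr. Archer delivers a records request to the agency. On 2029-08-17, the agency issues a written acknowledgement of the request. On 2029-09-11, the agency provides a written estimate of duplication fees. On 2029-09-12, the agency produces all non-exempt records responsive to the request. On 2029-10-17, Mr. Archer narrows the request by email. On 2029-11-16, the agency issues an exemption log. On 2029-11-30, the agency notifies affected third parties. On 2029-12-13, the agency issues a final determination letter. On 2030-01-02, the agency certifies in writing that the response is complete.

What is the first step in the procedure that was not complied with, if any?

(1) due by 2029-08-05 + 25 days = 2029-08-30; done 2029-08-17 — timely.
(2) due by 2029-09-09 + 12 days = 2029-09-21; done 2029-09-11 — timely.
(3) due by 2029-09-11 + 45 days = 2029-10-26; completed 2029-09-12, before the deadline.
(4) due by 2029-09-12 + 60 days = 2029-11-11; done 2029-11-16 — 5 days late.

Step 4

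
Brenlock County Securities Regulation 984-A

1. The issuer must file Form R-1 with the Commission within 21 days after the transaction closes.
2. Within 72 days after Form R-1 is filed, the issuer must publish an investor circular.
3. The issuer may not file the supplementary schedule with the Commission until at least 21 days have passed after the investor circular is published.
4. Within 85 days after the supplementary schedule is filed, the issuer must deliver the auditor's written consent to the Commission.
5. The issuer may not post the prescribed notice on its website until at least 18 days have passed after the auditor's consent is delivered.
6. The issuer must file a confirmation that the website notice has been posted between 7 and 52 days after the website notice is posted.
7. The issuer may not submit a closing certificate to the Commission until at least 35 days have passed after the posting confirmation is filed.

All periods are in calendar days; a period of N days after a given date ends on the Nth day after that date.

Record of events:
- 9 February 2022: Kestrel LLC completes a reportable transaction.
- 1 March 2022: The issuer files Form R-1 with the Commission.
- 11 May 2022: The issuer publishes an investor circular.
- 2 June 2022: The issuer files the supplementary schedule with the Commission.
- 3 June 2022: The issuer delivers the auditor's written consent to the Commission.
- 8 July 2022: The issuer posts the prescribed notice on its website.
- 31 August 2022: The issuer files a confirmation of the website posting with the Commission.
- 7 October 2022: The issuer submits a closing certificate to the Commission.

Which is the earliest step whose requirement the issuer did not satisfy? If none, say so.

Step 6

(1) due by 9 February 2022 + 21 days = 2 March 2022; 1 March 2022 is within that limit.
(2) due by 1 March 2022 + 72 days = 12 May 2022; completed 11 May 2022, before the deadline.
(3) permitted from 11 May 2022 + 21 days = 1 June 2022 onward; done 2 June 2022 — permitted.
(4) due by 2 June 2022 + 85 days = 26 August 2022; done 3 June 2022 — timely.
(5) permitted from 3 June 2022 + 18 days = 21 June 2022 onward; 8 July 2022 is on or after that date.
(6) the permitted window runs from 8 July 2022 + 7 = 15 July 2022 to 8 July 2022 + 52 = 29 August 2022; done 31 August 2022 — 2 days after the window closed.
Later steps need not be reached.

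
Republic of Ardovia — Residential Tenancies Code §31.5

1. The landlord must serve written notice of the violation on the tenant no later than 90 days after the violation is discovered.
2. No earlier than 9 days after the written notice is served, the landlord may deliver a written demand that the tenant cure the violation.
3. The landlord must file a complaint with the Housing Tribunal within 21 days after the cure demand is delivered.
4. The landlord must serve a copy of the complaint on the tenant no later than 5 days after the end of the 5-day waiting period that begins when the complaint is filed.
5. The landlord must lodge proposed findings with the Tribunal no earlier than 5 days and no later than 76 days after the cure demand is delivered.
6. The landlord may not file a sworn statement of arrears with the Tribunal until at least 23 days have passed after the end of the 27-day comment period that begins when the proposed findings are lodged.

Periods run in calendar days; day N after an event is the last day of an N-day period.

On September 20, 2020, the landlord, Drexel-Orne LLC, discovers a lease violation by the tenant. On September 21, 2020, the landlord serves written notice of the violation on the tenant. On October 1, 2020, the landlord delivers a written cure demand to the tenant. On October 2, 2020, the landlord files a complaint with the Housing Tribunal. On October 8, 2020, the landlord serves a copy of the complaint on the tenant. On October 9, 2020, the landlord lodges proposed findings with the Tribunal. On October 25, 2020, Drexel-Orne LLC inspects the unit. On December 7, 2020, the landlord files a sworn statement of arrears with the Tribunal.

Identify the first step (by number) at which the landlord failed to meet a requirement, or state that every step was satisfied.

None — every step was satisfied

Step 1 — counting 90 days from September 20, 2020 (when the violation is discovered) gives a deadline of December 19, 2020; completed September 21, 2020, before the deadline.
Step 2 — must wait 9 days from September 21, 2020 (when the written notice is served), so not before September 30, 2020; done October 1, 2020 — permitted.
Step 3 — counting 21 days from October 1, 2020 (when the cure demand is delivered) gives a deadline of October 22, 2020; completed October 2, 2020, before the deadline.
Step 4 — counting 5 days from October 7, 2020 (end of the 5-day waiting period, which began when the complaint is filed on October 2, 2020) gives a deadline of October 12, 2020; completed October 8, 2020, before the deadline.
Step 5 — 5 and 76 days from October 1, 2020 (when the cure demand is delivered) are October 6, 2020 and December 16, 2020 respectively; done October 9, 2020 — within the window.
Step 6 — must wait 23 days from November 5, 2020 (end of the 27-day comment period, which began when the proposed findings are lodged on October 9, 2020), so not before November 28, 2020; December 7, 2020 is on or after that date.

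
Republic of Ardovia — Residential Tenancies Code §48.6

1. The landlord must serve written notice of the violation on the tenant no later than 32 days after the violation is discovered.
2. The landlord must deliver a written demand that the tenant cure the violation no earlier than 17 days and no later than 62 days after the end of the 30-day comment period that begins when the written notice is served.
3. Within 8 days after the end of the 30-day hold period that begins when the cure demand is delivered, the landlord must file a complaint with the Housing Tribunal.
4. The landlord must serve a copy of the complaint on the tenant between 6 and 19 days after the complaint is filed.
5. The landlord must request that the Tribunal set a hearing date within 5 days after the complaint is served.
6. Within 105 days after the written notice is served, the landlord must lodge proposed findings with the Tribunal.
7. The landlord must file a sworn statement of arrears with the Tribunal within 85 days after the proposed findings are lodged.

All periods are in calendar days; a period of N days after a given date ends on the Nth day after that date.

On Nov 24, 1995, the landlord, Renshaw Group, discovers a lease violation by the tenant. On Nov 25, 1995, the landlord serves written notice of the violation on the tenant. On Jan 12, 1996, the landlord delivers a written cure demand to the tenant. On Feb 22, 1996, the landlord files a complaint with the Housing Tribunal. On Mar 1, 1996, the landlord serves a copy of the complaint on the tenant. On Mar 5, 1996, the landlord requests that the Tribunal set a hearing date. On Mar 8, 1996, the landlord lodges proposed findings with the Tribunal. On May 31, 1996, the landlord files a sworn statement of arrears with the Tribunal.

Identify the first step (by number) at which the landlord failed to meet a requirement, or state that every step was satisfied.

Step 3

Step 1: 32 days after Nov 24, 1995 (when the violation is discovered) is Dec 26, 1995; completed Nov 25, 1995, before the deadline.
Step 2: the window is 17–62 days after Dec 25, 1995 (end of the 30-day comment period, which began when the written notice is served on Nov 25, 1995), so Jan 11, 1996 through Feb 25, 1996; Jan 12, 1996 falls inside that range.
Step 3: 8 days after Feb 11, 1996 (end of the 30-day hold period, which began when the cure demand is delivered on Jan 12, 1996) is Feb 19, 1996; not done until Feb 22, 1996, 3 days after the deadline.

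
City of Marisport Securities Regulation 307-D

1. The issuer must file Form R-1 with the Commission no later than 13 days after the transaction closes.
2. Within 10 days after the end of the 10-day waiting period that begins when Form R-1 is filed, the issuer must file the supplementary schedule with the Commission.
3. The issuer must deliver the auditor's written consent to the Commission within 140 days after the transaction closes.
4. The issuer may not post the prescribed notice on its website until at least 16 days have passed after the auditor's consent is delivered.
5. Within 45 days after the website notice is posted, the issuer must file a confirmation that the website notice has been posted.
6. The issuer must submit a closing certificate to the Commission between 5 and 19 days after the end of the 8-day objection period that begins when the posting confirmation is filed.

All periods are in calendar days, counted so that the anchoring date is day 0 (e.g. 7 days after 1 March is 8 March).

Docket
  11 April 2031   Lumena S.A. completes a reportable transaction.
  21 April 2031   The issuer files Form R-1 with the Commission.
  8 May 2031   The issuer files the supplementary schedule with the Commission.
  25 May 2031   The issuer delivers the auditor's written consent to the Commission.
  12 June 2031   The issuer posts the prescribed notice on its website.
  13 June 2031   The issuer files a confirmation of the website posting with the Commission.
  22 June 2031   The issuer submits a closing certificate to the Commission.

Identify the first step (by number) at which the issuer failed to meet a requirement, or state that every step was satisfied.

Step 6

(1) due by 11 April 2031 + 13 days = 24 April 2031; completed 21 April 2031, before the deadline.
(2) due by 1 May 2031 + 10 days = 11 May 2031; completed 8 May 2031, before the deadline.
(3) due by 11 April 2031 + 140 days = 29 August 2031; completed 25 May 2031, before the deadline.
(4) permitted from 25 May 2031 + 16 days = 10 June 2031 onward; done 12 June 2031, after the minimum wait.
(5) due by 12 June 2031 + 45 days = 27 July 2031; 13 June 2031 is within that limit.
(6) the permitted window runs from 21 June 2031 + 5 = 26 June 2031 to 21 June 2031 + 19 = 10 July 2031; done 22 June 2031 — 4 days before the window opened.
That is the first point of non-compliance.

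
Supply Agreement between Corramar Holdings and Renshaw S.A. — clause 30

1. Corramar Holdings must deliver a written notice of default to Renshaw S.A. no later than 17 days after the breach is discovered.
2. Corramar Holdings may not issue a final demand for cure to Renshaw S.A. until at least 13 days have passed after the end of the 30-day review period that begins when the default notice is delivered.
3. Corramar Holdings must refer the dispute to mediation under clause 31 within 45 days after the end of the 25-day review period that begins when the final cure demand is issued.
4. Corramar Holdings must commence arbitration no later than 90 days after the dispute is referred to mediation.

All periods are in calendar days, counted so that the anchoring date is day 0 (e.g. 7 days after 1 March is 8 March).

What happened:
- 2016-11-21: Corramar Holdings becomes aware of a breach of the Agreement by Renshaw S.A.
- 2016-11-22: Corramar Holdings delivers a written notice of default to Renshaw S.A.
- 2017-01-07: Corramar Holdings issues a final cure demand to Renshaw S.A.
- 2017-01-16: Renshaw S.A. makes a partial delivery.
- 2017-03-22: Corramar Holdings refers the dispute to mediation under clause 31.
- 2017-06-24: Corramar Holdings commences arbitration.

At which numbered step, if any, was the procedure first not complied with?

Step 1 — counting 17 days from 2016-11-21 (when the breach is discovered) gives a deadline of 2016-12-08; done 2016-11-22 — timely.
Step 2 — must wait 13 days from 2016-12-22 (end of the 30-day review period, which began when the default notice is delivered on 2016-11-22), so not before 2017-01-04; done 2017-01-07 — permitted.
Step 3 — counting 45 days from 2017-02-01 (end of the 25-day review period, which began when the final cure demand is issued on 2017-01-07) gives a deadline of 2017-03-18; done 2017-03-22 — 4 days late.

Step 3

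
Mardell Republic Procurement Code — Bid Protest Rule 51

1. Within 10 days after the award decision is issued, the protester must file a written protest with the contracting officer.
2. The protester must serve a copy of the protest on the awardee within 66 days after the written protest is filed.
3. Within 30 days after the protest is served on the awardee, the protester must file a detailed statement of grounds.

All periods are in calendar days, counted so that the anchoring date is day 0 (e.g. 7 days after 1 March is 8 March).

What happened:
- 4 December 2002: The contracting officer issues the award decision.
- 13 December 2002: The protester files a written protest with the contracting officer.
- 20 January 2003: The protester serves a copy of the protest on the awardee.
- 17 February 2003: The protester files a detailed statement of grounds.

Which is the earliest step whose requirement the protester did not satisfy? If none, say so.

None — every step was satisfied

Step 1 — counting 10 days from 4 December 2002 (when the award decision is issued) gives a deadline of 14 December 2002; 13 December 2002 is within that limit.
Step 2 — counting 66 days from 13 December 2002 (when the written protest is filed) gives a deadline of 17 February 2003; done 20 January 2003 — timely.
Step 3 — counting 30 days from 20 January 2003 (when the protest is served on the awardee) gives a deadline of 19 February 2003; 17 February 2003 is within that limit.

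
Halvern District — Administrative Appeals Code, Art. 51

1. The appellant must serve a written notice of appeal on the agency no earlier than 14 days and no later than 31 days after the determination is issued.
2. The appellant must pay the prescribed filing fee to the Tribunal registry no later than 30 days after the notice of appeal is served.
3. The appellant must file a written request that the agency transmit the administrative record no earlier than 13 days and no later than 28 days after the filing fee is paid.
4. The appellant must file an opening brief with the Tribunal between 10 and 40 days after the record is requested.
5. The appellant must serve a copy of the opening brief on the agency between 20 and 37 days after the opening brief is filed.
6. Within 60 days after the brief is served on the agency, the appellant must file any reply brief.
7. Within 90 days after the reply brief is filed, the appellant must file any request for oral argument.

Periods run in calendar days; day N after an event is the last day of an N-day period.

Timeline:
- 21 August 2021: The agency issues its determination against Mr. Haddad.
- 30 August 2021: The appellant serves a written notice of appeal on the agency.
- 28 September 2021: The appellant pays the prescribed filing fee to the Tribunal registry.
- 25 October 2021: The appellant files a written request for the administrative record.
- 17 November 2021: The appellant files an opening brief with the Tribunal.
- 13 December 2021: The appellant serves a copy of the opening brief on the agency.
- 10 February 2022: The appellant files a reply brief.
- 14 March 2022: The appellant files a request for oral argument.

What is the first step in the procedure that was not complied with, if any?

Step 1: the window is 14–31 days after 21 August 2021 (when the determination is issued), so 4 September 2021 through 21 September 2021; 30 August 2021 is 5 days too early.
Later steps need not be reached.

Step 1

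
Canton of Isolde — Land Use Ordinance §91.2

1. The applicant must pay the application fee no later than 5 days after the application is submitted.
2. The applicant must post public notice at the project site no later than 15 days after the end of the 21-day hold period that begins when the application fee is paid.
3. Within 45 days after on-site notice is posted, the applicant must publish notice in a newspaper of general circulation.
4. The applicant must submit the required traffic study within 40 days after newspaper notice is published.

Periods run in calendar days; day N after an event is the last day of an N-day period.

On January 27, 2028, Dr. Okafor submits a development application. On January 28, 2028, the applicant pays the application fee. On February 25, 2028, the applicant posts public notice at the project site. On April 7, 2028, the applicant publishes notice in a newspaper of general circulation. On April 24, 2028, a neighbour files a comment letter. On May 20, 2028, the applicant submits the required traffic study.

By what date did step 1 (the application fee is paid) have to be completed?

Step 1 runs from January 27, 2028, when the application is submitted. 5 days after January 27, 2028 is February 1, 2028.

February 1, 2028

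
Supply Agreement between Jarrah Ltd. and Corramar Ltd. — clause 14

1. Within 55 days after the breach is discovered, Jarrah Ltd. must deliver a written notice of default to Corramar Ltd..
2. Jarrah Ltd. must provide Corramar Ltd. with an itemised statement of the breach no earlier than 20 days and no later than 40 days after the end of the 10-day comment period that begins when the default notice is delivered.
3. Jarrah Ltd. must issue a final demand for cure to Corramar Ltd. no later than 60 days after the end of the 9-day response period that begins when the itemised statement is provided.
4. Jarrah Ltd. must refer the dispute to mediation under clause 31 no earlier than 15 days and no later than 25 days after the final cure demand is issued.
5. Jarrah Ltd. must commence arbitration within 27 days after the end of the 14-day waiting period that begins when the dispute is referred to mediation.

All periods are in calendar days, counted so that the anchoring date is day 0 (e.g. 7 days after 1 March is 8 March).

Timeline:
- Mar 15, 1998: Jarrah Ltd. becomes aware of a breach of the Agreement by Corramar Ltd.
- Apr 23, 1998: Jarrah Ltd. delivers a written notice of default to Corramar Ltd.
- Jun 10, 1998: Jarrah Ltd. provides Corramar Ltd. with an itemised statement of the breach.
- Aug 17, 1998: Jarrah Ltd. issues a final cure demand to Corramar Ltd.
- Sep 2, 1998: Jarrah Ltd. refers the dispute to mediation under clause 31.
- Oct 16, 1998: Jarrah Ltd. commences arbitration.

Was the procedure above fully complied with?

No

Step 1 — counting 55 days from Mar 15, 1998 (when the breach is discovered) gives a deadline of May 9, 1998; completed Apr 23, 1998, before the deadline.
Step 2 — 20 and 40 days from May 3, 1998 (end of the 10-day comment period, which began when the default notice is delivered on Apr 23, 1998) are May 23, 1998 and Jun 12, 1998 respectively; done Jun 10, 1998, which is between those dates.
Step 3 — counting 60 days from Jun 19, 1998 (end of the 9-day response period, which began when the itemised statement is provided on Jun 10, 1998) gives a deadline of Aug 18, 1998; done Aug 17, 1998 — timely.
Step 4 — 15 and 25 days from Aug 17, 1998 (when the final cure demand is issued) are Sep 1, 1998 and Sep 11, 1998 respectively; done Sep 2, 1998, which is between those dates.
Step 5 — counting 27 days from Sep 16, 1998 (end of the 14-day waiting period, which began when the dispute is referred to mediation on Sep 2, 1998) gives a deadline of Oct 13, 1998; not done until Oct 16, 1998, 3 days after the deadline.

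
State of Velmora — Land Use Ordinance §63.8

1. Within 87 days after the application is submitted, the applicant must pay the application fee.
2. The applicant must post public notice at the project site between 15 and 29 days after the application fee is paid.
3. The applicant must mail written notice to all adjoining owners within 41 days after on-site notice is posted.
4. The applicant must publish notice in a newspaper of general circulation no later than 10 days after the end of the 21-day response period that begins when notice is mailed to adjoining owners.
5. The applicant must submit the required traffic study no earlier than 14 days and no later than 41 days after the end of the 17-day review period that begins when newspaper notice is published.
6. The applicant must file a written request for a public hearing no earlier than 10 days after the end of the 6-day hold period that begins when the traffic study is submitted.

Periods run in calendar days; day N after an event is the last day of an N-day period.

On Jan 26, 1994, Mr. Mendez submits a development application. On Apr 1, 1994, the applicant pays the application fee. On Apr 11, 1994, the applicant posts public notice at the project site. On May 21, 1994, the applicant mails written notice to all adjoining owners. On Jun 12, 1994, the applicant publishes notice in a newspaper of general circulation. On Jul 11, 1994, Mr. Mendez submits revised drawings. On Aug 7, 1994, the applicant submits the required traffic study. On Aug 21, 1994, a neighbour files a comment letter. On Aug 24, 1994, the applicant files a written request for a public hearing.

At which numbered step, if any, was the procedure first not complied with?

(1) due by Jan 26, 1994 + 87 days = Apr 23, 1994; done Apr 1, 1994 — timely.
(2) the permitted window runs from Apr 1, 1994 + 15 = Apr 16, 1994 to Apr 1, 1994 + 29 = Apr 30, 1994; done Apr 11, 1994 — 5 days before the window opened.
No need to go further; step 2 was not satisfied.

Step 2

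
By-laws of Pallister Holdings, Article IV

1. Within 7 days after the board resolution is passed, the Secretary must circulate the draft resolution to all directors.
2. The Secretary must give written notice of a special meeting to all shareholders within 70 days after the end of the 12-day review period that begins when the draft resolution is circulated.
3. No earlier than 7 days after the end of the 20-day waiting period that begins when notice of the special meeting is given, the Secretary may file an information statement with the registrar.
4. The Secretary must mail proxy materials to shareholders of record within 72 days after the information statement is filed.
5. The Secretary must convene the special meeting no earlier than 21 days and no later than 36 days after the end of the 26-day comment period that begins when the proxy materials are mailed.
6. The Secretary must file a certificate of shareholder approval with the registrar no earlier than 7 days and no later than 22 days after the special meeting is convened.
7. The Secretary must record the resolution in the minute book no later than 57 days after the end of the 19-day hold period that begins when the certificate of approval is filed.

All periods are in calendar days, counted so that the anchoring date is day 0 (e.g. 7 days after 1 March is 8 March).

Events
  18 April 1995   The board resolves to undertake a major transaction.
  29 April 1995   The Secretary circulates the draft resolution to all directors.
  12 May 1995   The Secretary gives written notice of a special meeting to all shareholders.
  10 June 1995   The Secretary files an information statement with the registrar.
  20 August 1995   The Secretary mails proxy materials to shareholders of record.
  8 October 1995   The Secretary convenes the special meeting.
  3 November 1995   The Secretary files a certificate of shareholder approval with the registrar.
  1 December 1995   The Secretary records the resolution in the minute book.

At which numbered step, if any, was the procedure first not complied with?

Step 1

Step 1: 7 days after 18 April 1995 (when the board resolution is passed) is 25 April 1995; done 29 April 1995 — 4 days late.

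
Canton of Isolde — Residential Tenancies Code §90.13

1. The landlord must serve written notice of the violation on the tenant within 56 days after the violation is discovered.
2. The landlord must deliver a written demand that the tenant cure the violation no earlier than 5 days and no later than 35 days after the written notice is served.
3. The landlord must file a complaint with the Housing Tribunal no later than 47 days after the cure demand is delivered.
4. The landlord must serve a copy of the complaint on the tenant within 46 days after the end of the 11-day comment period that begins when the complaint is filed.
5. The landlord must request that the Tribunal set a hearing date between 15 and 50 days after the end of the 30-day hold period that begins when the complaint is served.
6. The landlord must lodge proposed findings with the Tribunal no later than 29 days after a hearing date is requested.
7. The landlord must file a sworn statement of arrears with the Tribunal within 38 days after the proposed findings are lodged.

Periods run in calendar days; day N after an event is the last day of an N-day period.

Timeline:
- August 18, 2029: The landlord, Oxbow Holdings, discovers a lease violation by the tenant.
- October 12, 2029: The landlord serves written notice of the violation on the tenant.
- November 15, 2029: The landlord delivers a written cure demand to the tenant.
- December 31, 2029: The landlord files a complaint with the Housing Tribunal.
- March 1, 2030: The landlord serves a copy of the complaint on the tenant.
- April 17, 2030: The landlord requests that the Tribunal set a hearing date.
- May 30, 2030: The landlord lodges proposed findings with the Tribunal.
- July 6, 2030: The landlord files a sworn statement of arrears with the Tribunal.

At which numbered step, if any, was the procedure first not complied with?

Step 1: 56 days after August 18, 2029 (when the violation is discovered) is October 13, 2029; done October 12, 2029 — timely.
Step 2: the window is 5–35 days after October 12, 2029 (when the written notice is served), so October 17, 2029 through November 16, 2029; done November 15, 2029, which is between those dates.
Step 3: 47 days after November 15, 2029 (when the cure demand is delivered) is January 1, 2030; completed December 31, 2029, before the deadline.
Step 4: 46 days after January 11, 2030 (end of the 11-day comment period, which began when the complaint is filed on December 31, 2029) is February 26, 2030; March 1, 2030 misses that deadline by 3 days.
No need to go further; step 4 was not satisfied.

Step 4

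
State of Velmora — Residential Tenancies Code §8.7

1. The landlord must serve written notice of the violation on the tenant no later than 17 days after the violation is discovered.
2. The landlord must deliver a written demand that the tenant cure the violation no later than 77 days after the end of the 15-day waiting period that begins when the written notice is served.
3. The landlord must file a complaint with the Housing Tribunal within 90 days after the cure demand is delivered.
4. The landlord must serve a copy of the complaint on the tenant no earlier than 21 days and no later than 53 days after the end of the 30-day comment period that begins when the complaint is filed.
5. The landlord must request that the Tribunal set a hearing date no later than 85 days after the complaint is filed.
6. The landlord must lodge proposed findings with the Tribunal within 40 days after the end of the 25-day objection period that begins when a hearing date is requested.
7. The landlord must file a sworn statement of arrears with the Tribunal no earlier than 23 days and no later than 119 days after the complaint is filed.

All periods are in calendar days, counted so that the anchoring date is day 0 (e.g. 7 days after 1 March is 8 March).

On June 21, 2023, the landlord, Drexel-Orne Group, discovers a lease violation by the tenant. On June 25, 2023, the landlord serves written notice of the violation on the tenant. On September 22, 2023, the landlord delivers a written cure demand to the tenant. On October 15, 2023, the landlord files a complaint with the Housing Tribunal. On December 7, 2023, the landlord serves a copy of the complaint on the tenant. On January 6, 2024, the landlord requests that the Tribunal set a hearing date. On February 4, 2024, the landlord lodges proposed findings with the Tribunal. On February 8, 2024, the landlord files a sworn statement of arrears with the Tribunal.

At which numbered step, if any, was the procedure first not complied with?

(1) due by June 21, 2023 + 17 days = July 8, 2023; completed June 25, 2023, before the deadline.
(2) due by July 10, 2023 + 77 days = September 25, 2023; done September 22, 2023 — timely.
(3) due by September 22, 2023 + 90 days = December 21, 2023; October 15, 2023 is within that limit.
(4) the permitted window runs from November 14, 2023 + 21 = December 5, 2023 to November 14, 2023 + 53 = January 6, 2024; done December 7, 2023 — within the window.
(5) due by October 15, 2023 + 85 days = January 8, 2024; completed January 6, 2024, before the deadline.
(6) due by January 31, 2024 + 40 days = March 11, 2024; February 4, 2024 is within that limit.
(7) the permitted window runs from October 15, 2023 + 23 = November 7, 2023 to October 15, 2023 + 119 = February 11, 2024; done February 8, 2024 — within the window.

None — every step was satisfied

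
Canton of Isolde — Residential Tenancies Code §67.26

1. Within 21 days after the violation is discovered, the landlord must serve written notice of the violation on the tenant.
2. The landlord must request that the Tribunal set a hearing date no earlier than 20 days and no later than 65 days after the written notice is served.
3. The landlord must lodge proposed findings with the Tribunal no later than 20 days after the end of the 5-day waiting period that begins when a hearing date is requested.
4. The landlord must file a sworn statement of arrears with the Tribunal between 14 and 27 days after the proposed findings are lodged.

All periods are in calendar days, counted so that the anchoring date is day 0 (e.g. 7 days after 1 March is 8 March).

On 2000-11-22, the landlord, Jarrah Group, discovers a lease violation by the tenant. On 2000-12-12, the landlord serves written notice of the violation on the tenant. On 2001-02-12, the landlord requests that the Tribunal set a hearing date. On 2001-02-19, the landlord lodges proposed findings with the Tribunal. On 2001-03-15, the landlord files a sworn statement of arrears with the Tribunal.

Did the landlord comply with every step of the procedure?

Yes

Step 1: 21 days after 2000-11-22 (when the violation is discovered) is 2000-12-13; completed 2000-12-12, before the deadline.
Step 2: the window is 20–65 days after 2000-12-12 (when the written notice is served), so 2001-01-01 through 2001-02-15; done 2001-02-12, which is between those dates.
Step 3: 20 days after 2001-02-17 (end of the 5-day waiting period, which began when a hearing date is requested on 2001-02-12) is 2001-03-09; 2001-02-19 is within that limit.
Step 4: the window is 14–27 days after 2001-02-19 (when the proposed findings are lodged), so 2001-03-05 through 2001-03-18; done 2001-03-15, which is between those dates.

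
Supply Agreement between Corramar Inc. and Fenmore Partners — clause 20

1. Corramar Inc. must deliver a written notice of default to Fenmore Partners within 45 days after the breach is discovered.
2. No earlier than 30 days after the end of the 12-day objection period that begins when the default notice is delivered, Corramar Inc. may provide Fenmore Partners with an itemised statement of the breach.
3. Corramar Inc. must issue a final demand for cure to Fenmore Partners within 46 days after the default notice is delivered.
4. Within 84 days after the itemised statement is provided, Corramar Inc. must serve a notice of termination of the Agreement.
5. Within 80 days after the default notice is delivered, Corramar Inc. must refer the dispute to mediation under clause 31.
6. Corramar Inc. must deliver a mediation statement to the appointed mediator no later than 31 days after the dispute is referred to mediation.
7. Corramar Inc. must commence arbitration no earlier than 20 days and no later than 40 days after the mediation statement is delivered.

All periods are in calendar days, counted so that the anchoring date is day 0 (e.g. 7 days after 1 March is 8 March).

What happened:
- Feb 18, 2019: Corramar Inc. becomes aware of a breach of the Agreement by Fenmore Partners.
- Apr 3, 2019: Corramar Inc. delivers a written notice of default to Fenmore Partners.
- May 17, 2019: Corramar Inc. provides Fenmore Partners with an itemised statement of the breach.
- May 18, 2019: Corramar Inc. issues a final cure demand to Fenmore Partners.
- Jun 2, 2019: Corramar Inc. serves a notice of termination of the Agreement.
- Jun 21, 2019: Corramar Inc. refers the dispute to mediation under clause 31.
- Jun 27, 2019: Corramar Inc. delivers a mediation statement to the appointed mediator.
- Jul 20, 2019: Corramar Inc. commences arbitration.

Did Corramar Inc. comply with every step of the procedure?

Yes

Step 1 — counting 45 days from Feb 18, 2019 (when the breach is discovered) gives a deadline of Apr 4, 2019; completed Apr 3, 2019, before the deadline.
Step 2 — must wait 30 days from Apr 15, 2019 (end of the 12-day objection period, which began when the default notice is delivered on Apr 3, 2019), so not before May 15, 2019; done May 17, 2019, after the minimum wait.
Step 3 — counting 46 days from Apr 3, 2019 (when the default notice is delivered) gives a deadline of May 19, 2019; done May 18, 2019 — timely.
Step 4 — counting 84 days from May 17, 2019 (when the itemised statement is provided) gives a deadline of Aug 9, 2019; completed Jun 2, 2019, before the deadline.
Step 5 — counting 80 days from Apr 3, 2019 (when the default notice is delivered) gives a deadline of Jun 22, 2019; done Jun 21, 2019 — timely.
Step 6 — counting 31 days from Jun 21, 2019 (when the dispute is referred to mediation) gives a deadline of Jul 22, 2019; completed Jun 27, 2019, before the deadline.
Step 7 — 20 and 40 days from Jun 27, 2019 (when the mediation statement is delivered) are Jul 17, 2019 and Aug 6, 2019 respectively; Jul 20, 2019 falls inside that range.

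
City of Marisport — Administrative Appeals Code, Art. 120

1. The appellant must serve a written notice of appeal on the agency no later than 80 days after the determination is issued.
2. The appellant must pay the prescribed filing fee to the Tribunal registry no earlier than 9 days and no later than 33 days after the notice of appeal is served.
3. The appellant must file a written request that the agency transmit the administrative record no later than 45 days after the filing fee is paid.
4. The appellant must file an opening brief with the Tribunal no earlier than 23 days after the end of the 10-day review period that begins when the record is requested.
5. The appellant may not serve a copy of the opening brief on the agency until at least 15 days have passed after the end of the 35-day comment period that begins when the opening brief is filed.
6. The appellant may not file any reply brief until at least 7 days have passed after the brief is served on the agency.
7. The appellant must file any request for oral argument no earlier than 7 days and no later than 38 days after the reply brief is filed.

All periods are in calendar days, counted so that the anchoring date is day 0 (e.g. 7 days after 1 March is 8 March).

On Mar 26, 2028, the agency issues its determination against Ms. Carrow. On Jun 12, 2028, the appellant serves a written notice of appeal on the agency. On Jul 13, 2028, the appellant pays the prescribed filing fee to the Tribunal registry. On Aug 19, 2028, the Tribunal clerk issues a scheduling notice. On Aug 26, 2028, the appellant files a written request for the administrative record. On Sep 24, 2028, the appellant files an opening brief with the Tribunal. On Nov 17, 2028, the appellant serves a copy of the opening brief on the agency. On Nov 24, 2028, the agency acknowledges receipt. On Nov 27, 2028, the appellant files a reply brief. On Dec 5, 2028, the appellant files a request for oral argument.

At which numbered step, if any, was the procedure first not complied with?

Step 4

Step 1 — counting 80 days from Mar 26, 2028 (when the determination is issued) gives a deadline of Jun 14, 2028; completed Jun 12, 2028, before the deadline.
Step 2 — 9 and 33 days from Jun 12, 2028 (when the notice of appeal is served) are Jun 21, 2028 and Jul 15, 2028 respectively; Jul 13, 2028 falls inside that range.
Step 3 — counting 45 days from Jul 13, 2028 (when the filing fee is paid) gives a deadline of Aug 27, 2028; Aug 26, 2028 is within that limit.
Step 4 — must wait 23 days from Sep 5, 2028 (end of the 10-day review period, which began when the record is requested on Aug 26, 2028), so not before Sep 28, 2028; acted on Sep 24, 2028, 4 days prematurely.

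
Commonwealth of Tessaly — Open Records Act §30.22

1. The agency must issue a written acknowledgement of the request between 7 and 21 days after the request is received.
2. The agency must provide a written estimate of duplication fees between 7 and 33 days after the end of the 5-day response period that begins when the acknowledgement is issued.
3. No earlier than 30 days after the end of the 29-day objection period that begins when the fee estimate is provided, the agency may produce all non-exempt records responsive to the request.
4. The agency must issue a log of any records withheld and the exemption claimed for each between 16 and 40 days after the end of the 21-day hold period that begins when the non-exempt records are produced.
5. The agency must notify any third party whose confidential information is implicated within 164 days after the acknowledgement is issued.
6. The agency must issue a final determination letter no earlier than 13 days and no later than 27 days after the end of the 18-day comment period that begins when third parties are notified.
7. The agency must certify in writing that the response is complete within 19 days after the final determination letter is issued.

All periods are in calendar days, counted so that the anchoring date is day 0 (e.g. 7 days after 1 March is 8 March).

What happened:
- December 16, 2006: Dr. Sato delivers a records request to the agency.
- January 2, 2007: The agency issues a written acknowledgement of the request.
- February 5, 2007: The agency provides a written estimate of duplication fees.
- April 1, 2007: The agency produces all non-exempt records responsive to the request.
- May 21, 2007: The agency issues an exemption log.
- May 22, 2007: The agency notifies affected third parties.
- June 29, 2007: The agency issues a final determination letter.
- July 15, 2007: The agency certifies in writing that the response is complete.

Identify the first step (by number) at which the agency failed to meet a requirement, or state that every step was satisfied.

Step 1: the window is 7–21 days after December 16, 2006 (when the request is received), so December 23, 2006 through January 6, 2007; January 2, 2007 falls inside that range.
Step 2: the window is 7–33 days after January 7, 2007 (end of the 5-day response period, which began when the acknowledgement is issued on January 2, 2007), so January 14, 2007 through February 9, 2007; done February 5, 2007 — within the window.
Step 3: the earliest permitted date is 30 days after March 6, 2007 (end of the 29-day objection period, which began when the fee estimate is provided on February 5, 2007), i.e. April 5, 2007; done April 1, 2007 — 4 days too early.

Step 3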